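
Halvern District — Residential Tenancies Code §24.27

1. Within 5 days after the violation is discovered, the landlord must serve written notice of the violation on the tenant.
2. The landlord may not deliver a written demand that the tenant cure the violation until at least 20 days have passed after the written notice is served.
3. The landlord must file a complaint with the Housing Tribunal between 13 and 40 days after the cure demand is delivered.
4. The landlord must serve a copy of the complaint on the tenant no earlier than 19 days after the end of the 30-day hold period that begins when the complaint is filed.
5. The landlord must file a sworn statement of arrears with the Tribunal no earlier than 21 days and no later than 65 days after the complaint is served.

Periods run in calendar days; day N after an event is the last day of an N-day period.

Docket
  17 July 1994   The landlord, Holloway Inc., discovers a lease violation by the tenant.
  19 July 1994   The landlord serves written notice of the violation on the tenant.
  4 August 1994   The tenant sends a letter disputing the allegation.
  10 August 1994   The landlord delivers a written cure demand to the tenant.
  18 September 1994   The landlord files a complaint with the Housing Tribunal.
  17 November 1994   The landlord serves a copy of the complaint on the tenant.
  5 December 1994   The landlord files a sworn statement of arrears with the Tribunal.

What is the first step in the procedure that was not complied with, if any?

Step 5

Step 1: 5 days after 17 July 1994 (when the violation is discovered) is 22 July 1994; completed 19 July 1994, before the deadline.
Step 2: the earliest permitted date is 20 days after 19 July 1994 (when the written notice is served), i.e. 8 August 1994; 10 August 1994 is on or after that date.
Step 3: the window is 13–40 days after 10 August 1994 (when the cure demand is delivered), so 23 August 1994 through 19 September 1994; done 18 September 1994 — within the window.
Step 4: the earliest permitted date is 19 days after 18 October 1994 (end of the 30-day hold period, which began when the complaint is filed on 18 September 1994), i.e. 6 November 1994; 17 November 1994 is on or after that date.
Step 5: the window is 21–65 days after 17 November 1994 (when the complaint is served), so 8 December 1994 through 21 January 1995; 5 December 1994 is 3 days too early.
Later steps need not be reached.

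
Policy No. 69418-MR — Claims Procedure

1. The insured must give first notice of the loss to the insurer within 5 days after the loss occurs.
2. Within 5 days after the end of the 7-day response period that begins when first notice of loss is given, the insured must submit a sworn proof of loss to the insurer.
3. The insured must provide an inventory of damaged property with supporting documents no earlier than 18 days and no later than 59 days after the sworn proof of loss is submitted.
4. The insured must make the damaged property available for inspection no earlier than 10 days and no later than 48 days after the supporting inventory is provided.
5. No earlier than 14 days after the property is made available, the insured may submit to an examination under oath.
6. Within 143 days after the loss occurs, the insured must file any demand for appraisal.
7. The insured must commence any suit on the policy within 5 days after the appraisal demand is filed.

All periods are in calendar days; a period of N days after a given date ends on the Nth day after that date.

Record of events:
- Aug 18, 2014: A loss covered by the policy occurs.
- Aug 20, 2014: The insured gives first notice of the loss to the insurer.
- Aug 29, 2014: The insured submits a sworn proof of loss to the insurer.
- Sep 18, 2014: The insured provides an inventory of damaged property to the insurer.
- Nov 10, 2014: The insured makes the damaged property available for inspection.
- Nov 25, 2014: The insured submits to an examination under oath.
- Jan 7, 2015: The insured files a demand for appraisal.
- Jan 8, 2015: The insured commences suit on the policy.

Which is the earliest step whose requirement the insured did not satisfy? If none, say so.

Step 4

(1) due by Aug 18, 2014 + 5 days = Aug 23, 2014; Aug 20, 2014 is within that limit.
(2) due by Aug 27, 2014 + 5 days = Sep 1, 2014; completed Aug 29, 2014, before the deadline.
(3) the permitted window runs from Aug 29, 2014 + 18 = Sep 16, 2014 to Aug 29, 2014 + 59 = Oct 27, 2014; done Sep 18, 2014 — within the window.
(4) the permitted window runs from Sep 18, 2014 + 10 = Sep 28, 2014 to Sep 18, 2014 + 48 = Nov 5, 2014; Nov 10, 2014 is 5 days past the end of the window.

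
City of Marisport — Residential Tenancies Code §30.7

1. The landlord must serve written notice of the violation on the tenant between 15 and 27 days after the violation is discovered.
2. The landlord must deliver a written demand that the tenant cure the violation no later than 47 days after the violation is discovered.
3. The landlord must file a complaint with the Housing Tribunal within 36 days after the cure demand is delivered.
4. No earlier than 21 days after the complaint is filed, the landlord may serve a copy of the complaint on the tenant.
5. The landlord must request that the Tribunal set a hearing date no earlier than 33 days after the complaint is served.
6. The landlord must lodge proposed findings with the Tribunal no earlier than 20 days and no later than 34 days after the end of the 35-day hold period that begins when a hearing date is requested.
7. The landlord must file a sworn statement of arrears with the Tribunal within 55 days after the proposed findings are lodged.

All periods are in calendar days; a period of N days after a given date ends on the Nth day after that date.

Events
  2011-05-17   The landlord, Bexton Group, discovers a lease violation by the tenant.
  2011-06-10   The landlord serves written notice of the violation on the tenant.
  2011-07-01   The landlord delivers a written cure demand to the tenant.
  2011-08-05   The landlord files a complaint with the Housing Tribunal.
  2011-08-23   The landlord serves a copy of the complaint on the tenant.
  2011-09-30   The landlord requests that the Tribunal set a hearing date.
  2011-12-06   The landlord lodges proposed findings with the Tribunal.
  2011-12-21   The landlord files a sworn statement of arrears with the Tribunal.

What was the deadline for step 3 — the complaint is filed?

2011-08-06

Step 3 runs from 2011-07-01, when the cure demand is delivered. 36 days after 2011-07-01 is 2011-08-06.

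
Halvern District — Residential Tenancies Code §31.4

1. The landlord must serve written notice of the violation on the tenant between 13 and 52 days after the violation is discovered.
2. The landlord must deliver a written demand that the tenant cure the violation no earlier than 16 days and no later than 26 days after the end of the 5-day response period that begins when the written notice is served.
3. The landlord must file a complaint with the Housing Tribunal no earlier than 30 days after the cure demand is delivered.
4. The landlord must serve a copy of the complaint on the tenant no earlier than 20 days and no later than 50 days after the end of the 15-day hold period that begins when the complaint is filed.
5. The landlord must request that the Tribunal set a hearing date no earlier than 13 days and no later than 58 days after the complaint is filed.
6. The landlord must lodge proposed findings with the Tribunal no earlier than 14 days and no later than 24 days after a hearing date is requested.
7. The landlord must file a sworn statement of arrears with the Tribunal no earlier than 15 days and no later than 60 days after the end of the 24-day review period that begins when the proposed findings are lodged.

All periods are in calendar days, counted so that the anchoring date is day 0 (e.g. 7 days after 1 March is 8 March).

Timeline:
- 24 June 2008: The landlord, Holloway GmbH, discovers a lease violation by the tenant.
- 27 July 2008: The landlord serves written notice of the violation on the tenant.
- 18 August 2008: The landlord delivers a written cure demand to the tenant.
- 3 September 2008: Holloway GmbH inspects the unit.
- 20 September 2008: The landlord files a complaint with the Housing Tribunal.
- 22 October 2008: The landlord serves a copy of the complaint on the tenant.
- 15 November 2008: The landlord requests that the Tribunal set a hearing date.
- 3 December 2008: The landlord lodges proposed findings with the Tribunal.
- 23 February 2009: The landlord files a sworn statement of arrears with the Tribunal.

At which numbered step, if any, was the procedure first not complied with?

Step 1: the window is 13–52 days after 24 June 2008 (when the violation is discovered), so 7 July 2008 through 15 August 2008; 27 July 2008 falls inside that range.
Step 2: the window is 16–26 days after 1 August 2008 (end of the 5-day response period, which began when the written notice is served on 27 July 2008), so 17 August 2008 through 27 August 2008; 18 August 2008 falls inside that range.
Step 3: the earliest permitted date is 30 days after 18 August 2008 (when the cure demand is delivered), i.e. 17 September 2008; done 20 September 2008 — permitted.
Step 4: the window is 20–50 days after 5 October 2008 (end of the 15-day hold period, which began when the complaint is filed on 20 September 2008), so 25 October 2008 through 24 November 2008; done 22 October 2008 — 3 days before the window opened.
That is the first point of non-compliance.

Step 4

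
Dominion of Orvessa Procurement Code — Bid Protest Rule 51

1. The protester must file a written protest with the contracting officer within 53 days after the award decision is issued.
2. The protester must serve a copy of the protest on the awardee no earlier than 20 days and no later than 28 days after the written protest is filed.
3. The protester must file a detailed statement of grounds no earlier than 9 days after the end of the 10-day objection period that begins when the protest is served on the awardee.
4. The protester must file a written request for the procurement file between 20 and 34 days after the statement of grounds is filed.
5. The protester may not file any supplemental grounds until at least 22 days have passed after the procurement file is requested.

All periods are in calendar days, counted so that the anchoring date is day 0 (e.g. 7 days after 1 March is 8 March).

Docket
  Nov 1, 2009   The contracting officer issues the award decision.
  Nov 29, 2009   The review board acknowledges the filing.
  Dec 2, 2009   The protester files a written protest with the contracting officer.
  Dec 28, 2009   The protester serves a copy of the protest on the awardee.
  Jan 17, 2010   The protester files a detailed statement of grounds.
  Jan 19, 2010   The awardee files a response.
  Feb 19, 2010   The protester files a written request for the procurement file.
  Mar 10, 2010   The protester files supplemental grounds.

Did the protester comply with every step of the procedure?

Step 1: 53 days after Nov 1, 2009 (when the award decision is issued) is Dec 24, 2009; done Dec 2, 2009 — timely.
Step 2: the window is 20–28 days after Dec 2, 2009 (when the written protest is filed), so Dec 22, 2009 through Dec 30, 2009; done Dec 28, 2009, which is between those dates.
Step 3: the earliest permitted date is 9 days after Jan 7, 2010 (end of the 10-day objection period, which began when the protest is served on the awardee on Dec 28, 2009), i.e. Jan 16, 2010; done Jan 17, 2010, after the minimum wait.
Step 4: the window is 20–34 days after Jan 17, 2010 (when the statement of grounds is filed), so Feb 6, 2010 through Feb 20, 2010; done Feb 19, 2010 — within the window.
Step 5: the earliest permitted date is 22 days after Feb 19, 2010 (when the procurement file is requested), i.e. Mar 13, 2010; Mar 10, 2010 is 3 days before the earliest permitted date.
The procedure was therefore not followed at step 5.

No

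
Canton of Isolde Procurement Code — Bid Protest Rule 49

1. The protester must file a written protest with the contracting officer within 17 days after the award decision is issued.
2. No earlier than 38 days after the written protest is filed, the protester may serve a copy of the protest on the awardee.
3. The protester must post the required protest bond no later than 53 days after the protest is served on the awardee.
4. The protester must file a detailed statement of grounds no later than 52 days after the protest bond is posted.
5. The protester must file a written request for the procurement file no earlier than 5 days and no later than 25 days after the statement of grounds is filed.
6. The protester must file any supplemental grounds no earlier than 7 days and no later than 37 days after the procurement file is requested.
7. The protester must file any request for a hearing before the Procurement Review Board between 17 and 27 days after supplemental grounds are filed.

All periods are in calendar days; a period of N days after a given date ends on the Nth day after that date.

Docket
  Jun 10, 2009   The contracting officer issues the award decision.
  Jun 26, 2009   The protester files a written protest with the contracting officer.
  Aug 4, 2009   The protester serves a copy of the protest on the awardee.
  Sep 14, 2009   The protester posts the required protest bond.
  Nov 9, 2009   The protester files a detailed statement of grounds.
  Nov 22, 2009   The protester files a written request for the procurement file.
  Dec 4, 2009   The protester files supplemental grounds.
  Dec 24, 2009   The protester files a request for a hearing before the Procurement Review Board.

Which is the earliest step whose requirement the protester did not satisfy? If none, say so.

Step 4

(1) due by Jun 10, 2009 + 17 days = Jun 27, 2009; Jun 26, 2009 is within that limit.
(2) permitted from Jun 26, 2009 + 38 days = Aug 3, 2009 onward; done Aug 4, 2009 — permitted.
(3) due by Aug 4, 2009 + 53 days = Sep 26, 2009; Sep 14, 2009 is within that limit.
(4) due by Sep 14, 2009 + 52 days = Nov 5, 2009; not done until Nov 9, 2009, 4 days after the deadline.
That is the first point of non-compliance.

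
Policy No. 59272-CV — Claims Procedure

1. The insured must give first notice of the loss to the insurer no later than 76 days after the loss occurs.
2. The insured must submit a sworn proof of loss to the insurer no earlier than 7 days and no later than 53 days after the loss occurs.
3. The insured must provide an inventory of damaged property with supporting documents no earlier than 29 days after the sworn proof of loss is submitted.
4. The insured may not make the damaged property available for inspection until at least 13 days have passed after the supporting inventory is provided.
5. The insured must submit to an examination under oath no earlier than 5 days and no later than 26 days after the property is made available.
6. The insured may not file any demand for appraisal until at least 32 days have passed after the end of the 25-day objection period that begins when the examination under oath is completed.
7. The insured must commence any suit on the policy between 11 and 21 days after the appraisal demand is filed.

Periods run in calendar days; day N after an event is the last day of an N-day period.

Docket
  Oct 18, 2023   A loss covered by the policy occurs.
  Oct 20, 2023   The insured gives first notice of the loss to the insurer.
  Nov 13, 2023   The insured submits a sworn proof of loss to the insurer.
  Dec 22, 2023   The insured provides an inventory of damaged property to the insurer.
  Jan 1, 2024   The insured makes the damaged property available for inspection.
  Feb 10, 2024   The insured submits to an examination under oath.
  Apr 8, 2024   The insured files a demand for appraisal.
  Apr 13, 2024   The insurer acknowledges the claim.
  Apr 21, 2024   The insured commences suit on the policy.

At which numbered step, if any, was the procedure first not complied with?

(1) due by Oct 18, 2023 + 76 days = Jan 2, 2024; Oct 20, 2023 is within that limit.
(2) the permitted window runs from Oct 18, 2023 + 7 = Oct 25, 2023 to Oct 18, 2023 + 53 = Dec 10, 2023; done Nov 13, 2023, which is between those dates.
(3) permitted from Nov 13, 2023 + 29 days = Dec 12, 2023 onward; done Dec 22, 2023, after the minimum wait.
(4) permitted from Dec 22, 2023 + 13 days = Jan 4, 2024 onward; done Jan 1, 2024 — 3 days too early.

Step 4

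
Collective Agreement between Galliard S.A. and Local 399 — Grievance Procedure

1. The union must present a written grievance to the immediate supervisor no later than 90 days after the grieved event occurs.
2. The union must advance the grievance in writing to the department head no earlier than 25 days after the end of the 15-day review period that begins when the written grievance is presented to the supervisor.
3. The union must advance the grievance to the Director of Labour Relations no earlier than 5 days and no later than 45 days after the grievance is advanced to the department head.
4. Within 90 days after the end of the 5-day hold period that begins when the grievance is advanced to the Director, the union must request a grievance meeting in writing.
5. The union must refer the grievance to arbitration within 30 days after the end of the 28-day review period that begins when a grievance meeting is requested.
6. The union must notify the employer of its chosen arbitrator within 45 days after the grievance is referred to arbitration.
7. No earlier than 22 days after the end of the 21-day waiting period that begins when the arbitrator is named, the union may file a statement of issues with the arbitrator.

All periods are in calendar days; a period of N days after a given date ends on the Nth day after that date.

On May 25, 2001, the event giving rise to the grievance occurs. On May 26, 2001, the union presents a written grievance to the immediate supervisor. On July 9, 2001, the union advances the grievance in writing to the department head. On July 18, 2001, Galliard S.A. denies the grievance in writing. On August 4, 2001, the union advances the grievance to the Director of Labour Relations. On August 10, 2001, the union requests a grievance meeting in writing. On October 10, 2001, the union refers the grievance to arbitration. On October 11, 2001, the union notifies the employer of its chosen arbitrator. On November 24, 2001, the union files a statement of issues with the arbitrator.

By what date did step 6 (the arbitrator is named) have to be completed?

November 24, 2001

Step 6 runs from October 10, 2001, when the grievance is referred to arbitration. 45 days after October 10, 2001 is November 24, 2001.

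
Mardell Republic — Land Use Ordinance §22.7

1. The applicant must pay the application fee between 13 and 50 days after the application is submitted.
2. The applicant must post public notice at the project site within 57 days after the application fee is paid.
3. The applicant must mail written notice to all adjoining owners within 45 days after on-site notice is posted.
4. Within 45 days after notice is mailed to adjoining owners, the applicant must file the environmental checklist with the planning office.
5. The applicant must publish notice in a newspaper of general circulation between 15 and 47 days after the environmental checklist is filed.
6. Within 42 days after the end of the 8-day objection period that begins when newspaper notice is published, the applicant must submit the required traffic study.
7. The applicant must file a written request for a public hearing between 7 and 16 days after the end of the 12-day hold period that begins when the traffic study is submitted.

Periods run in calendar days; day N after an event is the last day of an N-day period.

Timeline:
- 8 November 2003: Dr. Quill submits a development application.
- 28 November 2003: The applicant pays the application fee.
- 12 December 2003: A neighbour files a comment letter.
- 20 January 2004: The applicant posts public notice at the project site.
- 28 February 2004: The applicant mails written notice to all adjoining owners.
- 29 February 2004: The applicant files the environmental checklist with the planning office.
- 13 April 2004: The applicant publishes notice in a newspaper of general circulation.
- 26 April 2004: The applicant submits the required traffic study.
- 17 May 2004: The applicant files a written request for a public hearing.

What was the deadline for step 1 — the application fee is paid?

28 December 2003

Step 1 runs from 8 November 2003, when the application is submitted. The window is 13–50 days after 8 November 2003; it closes on 28 December 2003.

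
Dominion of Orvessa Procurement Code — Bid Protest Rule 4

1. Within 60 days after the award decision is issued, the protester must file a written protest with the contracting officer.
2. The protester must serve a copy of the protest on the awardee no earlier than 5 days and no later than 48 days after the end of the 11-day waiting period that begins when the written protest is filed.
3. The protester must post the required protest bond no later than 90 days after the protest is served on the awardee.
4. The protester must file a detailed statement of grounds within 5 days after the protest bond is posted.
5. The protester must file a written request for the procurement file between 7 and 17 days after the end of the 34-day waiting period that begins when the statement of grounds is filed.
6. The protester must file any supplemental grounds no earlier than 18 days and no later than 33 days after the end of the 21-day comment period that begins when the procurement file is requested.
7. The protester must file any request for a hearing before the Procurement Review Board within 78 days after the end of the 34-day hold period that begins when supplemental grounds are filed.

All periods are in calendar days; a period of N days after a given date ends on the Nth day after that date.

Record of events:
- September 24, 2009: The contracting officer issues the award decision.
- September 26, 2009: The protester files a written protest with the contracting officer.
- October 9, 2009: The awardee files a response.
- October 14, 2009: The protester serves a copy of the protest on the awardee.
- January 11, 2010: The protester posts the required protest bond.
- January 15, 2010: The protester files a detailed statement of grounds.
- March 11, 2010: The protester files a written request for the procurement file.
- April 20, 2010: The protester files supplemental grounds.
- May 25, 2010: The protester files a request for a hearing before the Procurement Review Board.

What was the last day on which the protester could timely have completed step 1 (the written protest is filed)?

Step 1 runs from September 24, 2009, when the award decision is issued. 60 days after September 24, 2009 is November 23, 2009.

November 23, 2009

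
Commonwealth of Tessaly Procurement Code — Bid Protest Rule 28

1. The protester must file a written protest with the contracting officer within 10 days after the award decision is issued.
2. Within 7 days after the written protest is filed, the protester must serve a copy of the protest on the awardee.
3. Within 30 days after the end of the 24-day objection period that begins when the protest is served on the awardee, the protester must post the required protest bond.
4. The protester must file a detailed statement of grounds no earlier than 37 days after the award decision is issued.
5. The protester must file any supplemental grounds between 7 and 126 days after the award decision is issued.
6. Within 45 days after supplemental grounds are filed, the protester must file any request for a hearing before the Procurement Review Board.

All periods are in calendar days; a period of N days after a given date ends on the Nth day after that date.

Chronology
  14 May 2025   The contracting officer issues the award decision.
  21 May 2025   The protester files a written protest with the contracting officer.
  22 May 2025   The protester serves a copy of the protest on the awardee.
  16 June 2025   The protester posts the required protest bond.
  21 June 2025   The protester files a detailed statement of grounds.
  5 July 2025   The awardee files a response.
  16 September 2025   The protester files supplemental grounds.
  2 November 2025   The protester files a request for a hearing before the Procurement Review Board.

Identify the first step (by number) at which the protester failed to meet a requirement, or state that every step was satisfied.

Step 1 — counting 10 days from 14 May 2025 (when the award decision is issued) gives a deadline of 24 May 2025; 21 May 2025 is within that limit.
Step 2 — counting 7 days from 21 May 2025 (when the written protest is filed) gives a deadline of 28 May 2025; done 22 May 2025 — timely.
Step 3 — counting 30 days from 15 June 2025 (end of the 24-day objection period, which began when the protest is served on the awardee on 22 May 2025) gives a deadline of 15 July 2025; completed 16 June 2025, before the deadline.
Step 4 — must wait 37 days from 14 May 2025 (when the award decision is issued), so not before 20 June 2025; done 21 June 2025 — permitted.
Step 5 — 7 and 126 days from 14 May 2025 (when the award decision is issued) are 21 May 2025 and 17 September 2025 respectively; done 16 September 2025, which is between those dates.
Step 6 — counting 45 days from 16 September 2025 (when supplemental grounds are filed) gives a deadline of 31 October 2025; not done until 2 November 2025, 2 days after the deadline.
Later steps need not be reached.

Step 6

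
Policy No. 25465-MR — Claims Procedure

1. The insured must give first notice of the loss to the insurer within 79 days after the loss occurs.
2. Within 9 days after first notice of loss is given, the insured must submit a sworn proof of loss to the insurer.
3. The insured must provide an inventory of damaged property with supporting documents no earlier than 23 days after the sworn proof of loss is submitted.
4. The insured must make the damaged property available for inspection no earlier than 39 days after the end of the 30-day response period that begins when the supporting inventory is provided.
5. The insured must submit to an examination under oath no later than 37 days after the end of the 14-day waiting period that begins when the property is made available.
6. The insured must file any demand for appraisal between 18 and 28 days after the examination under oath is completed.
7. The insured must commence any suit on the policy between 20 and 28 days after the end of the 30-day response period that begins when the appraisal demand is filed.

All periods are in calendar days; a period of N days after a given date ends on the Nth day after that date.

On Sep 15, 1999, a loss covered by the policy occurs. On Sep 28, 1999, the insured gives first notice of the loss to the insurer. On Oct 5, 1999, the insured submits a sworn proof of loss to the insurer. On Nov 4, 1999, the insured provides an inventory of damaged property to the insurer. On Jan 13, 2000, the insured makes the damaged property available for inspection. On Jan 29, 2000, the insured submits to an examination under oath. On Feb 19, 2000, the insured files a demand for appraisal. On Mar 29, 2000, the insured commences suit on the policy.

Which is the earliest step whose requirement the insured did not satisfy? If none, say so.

(1) due by Sep 15, 1999 + 79 days = Dec 3, 1999; Sep 28, 1999 is within that limit.
(2) due by Sep 28, 1999 + 9 days = Oct 7, 1999; completed Oct 5, 1999, before the deadline.
(3) permitted from Oct 5, 1999 + 23 days = Oct 28, 1999 onward; done Nov 4, 1999 — permitted.
(4) permitted from Dec 4, 1999 + 39 days = Jan 12, 2000 onward; Jan 13, 2000 is on or after that date.
(5) due by Jan 27, 2000 + 37 days = Mar 4, 2000; completed Jan 29, 2000, before the deadline.
(6) the permitted window runs from Jan 29, 2000 + 18 = Feb 16, 2000 to Jan 29, 2000 + 28 = Feb 26, 2000; done Feb 19, 2000, which is between those dates.
(7) the permitted window runs from Mar 20, 2000 + 20 = Apr 9, 2000 to Mar 20, 2000 + 28 = Apr 17, 2000; done Mar 29, 2000 — 11 days before the window opened.
The analysis stops there.

Step 7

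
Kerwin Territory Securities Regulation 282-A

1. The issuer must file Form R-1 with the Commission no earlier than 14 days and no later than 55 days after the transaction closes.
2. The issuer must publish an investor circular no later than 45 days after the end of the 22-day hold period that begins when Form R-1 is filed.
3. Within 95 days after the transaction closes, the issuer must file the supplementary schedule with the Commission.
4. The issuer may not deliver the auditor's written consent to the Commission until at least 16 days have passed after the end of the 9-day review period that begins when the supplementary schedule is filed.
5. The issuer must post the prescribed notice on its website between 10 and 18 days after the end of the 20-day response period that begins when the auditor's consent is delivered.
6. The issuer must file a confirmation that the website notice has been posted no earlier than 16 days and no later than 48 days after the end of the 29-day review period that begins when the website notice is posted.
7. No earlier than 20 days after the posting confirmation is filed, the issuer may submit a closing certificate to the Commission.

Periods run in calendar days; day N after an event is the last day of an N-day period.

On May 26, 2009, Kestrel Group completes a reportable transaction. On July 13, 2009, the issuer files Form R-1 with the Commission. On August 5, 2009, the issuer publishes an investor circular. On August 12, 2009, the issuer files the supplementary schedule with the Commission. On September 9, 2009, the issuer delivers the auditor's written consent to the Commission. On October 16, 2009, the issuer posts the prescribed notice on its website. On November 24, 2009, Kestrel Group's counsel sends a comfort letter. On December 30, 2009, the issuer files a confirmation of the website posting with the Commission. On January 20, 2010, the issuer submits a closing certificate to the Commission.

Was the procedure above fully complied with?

Yes

Step 1 — 14 and 55 days from May 26, 2009 (when the transaction closes) are June 9, 2009 and July 20, 2009 respectively; done July 13, 2009, which is between those dates.
Step 2 — counting 45 days from August 4, 2009 (end of the 22-day hold period, which began when Form R-1 is filed on July 13, 2009) gives a deadline of September 18, 2009; August 5, 2009 is within that limit.
Step 3 — counting 95 days from May 26, 2009 (when the transaction closes) gives a deadline of August 29, 2009; August 12, 2009 is within that limit.
Step 4 — must wait 16 days from August 21, 2009 (end of the 9-day review period, which began when the supplementary schedule is filed on August 12, 2009), so not before September 6, 2009; done September 9, 2009, after the minimum wait.
Step 5 — 10 and 18 days from September 29, 2009 (end of the 20-day response period, which began when the auditor's consent is delivered on September 9, 2009) are October 9, 2009 and October 17, 2009 respectively; done October 16, 2009 — within the window.
Step 6 — 16 and 48 days from November 14, 2009 (end of the 29-day review period, which began when the website notice is posted on October 16, 2009) are November 30, 2009 and January 1, 2010 respectively; December 30, 2009 falls inside that range.
Step 7 — must wait 20 days from December 30, 2009 (when the posting confirmation is filed), so not before January 19, 2010; done January 20, 2010 — permitted.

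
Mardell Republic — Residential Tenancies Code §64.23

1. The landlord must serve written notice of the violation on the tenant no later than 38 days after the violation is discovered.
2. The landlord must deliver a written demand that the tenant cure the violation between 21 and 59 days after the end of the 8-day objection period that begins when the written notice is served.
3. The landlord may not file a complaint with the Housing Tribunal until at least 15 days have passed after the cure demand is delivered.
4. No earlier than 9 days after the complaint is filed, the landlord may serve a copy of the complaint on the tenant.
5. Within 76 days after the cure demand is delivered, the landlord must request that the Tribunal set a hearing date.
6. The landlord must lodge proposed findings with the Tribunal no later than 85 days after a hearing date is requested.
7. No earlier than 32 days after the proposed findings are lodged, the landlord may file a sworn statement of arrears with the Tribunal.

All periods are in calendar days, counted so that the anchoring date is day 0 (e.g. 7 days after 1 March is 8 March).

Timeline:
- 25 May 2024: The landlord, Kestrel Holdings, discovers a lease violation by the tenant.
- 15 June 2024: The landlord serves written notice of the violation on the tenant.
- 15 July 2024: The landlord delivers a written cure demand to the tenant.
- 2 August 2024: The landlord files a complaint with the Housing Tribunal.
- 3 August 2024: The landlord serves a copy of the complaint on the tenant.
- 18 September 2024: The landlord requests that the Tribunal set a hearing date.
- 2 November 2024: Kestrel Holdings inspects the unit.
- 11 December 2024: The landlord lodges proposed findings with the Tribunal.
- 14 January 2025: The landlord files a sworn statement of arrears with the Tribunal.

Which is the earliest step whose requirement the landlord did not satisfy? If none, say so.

(1) due by 25 May 2024 + 38 days = 2 July 2024; completed 15 June 2024, before the deadline.
(2) the permitted window runs from 23 June 2024 + 21 = 14 July 2024 to 23 June 2024 + 59 = 21 August 2024; done 15 July 2024 — within the window.
(3) permitted from 15 July 2024 + 15 days = 30 July 2024 onward; done 2 August 2024 — permitted.
(4) permitted from 2 August 2024 + 9 days = 11 August 2024 onward; 3 August 2024 is 8 days before the earliest permitted date.

Step 4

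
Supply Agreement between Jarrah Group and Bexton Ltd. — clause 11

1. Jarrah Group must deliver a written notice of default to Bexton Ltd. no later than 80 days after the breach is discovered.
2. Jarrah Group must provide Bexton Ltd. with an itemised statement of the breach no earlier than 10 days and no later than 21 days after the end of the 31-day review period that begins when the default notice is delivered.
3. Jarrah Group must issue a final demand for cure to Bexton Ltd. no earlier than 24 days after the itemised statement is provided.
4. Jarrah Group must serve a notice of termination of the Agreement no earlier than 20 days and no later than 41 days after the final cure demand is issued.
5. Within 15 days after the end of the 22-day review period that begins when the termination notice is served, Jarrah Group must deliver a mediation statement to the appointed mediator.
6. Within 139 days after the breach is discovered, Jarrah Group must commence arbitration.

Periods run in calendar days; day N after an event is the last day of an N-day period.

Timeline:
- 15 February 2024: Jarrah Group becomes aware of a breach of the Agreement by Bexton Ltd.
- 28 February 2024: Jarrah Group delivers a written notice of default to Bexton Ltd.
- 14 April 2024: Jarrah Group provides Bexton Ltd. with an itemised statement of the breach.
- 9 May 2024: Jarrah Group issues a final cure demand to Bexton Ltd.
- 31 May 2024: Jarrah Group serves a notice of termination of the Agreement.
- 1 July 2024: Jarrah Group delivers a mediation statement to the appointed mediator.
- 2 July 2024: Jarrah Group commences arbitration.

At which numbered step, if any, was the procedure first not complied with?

None — every step was satisfied

Step 1: 80 days after 15 February 2024 (when the breach is discovered) is 5 May 2024; completed 28 February 2024, before the deadline.
Step 2: the window is 10–21 days after 30 March 2024 (end of the 31-day review period, which began when the default notice is delivered on 28 February 2024), so 9 April 2024 through 20 April 2024; done 14 April 2024 — within the window.
Step 3: the earliest permitted date is 24 days after 14 April 2024 (when the itemised statement is provided), i.e. 8 May 2024; done 9 May 2024, after the minimum wait.
Step 4: the window is 20–41 days after 9 May 2024 (when the final cure demand is issued), so 29 May 2024 through 19 June 2024; done 31 May 2024, which is between those dates.
Step 5: 15 days after 22 June 2024 (end of the 22-day review period, which began when the termination notice is served on 31 May 2024) is 7 July 2024; done 1 July 2024 — timely.
Step 6: 139 days after 15 February 2024 (when the breach is discovered) is 3 July 2024; done 2 July 2024 — timely.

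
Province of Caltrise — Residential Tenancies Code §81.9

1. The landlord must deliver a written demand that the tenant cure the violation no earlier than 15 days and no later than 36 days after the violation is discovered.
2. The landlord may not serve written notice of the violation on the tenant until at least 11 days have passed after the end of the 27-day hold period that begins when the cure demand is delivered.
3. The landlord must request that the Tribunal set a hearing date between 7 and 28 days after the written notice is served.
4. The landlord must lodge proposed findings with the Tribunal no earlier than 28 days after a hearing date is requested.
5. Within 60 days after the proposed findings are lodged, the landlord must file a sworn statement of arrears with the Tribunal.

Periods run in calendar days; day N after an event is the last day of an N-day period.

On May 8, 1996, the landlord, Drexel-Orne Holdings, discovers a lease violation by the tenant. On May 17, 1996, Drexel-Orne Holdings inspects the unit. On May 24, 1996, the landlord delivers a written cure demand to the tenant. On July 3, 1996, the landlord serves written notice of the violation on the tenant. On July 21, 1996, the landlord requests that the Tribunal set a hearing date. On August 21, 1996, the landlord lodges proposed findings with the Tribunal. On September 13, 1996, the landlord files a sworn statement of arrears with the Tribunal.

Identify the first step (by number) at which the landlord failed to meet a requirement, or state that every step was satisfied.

Step 1: the window is 15–36 days after May 8, 1996 (when the violation is discovered), so May 23, 1996 through June 13, 1996; May 24, 1996 falls inside that range.
Step 2: the earliest permitted date is 11 days after June 20, 1996 (end of the 27-day hold period, which began when the cure demand is delivered on May 24, 1996), i.e. July 1, 1996; done July 3, 1996 — permitted.
Step 3: the window is 7–28 days after July 3, 1996 (when the written notice is served), so July 10, 1996 through July 31, 1996; done July 21, 1996 — within the window.
Step 4: the earliest permitted date is 28 days after July 21, 1996 (when a hearing date is requested), i.e. August 18, 1996; August 21, 1996 is on or after that date.
Step 5: 60 days after August 21, 1996 (when the proposed findings are lodged) is October 20, 1996; September 13, 1996 is within that limit.

None — every step was satisfied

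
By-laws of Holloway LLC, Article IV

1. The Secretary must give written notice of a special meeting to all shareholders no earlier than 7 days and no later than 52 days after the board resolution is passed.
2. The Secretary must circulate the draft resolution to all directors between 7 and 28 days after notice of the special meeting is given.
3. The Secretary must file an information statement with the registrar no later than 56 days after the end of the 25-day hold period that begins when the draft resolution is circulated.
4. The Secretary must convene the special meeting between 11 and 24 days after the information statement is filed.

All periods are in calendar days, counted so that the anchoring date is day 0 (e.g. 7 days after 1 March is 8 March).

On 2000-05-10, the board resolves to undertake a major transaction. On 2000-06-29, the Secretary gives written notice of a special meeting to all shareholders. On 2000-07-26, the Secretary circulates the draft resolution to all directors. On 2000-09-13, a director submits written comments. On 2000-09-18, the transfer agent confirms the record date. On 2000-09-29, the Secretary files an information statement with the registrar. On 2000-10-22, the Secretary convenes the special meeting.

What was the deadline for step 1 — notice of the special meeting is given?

2000-07-01

Step 1 runs from 2000-05-10, when the board resolution is passed. The window is 7–52 days after 2000-05-10; it closes on 2000-07-01.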